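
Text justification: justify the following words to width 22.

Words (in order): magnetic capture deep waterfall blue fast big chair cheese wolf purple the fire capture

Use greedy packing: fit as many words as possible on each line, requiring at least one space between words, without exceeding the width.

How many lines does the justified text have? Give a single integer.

Line 1: ['magnetic', 'capture', 'deep'] (min_width=21, slack=1)
Line 2: ['waterfall', 'blue', 'fast'] (min_width=19, slack=3)
Line 3: ['big', 'chair', 'cheese', 'wolf'] (min_width=21, slack=1)
Line 4: ['purple', 'the', 'fire'] (min_width=15, slack=7)
Line 5: ['capture'] (min_width=7, slack=15)
Total lines: 5

Answer: 5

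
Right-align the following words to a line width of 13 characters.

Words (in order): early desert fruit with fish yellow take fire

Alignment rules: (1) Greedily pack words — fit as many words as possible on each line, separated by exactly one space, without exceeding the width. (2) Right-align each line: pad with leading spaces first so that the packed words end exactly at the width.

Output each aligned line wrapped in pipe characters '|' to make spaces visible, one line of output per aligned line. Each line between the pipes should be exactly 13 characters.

Line 1: ['early', 'desert'] (min_width=12, slack=1)
Line 2: ['fruit', 'with'] (min_width=10, slack=3)
Line 3: ['fish', 'yellow'] (min_width=11, slack=2)
Line 4: ['take', 'fire'] (min_width=9, slack=4)

Answer: | early desert|
|   fruit with|
|  fish yellow|
|    take fire|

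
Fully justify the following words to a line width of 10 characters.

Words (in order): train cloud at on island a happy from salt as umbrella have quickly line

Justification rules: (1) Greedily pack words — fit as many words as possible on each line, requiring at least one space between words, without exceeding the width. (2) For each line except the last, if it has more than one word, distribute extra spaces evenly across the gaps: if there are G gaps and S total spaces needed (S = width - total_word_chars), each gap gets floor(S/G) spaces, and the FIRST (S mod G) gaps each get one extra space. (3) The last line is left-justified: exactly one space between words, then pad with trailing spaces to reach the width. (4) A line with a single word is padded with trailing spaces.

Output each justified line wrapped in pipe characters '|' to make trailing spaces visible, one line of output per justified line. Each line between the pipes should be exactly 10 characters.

Answer: |train     |
|cloud   at|
|on  island|
|a    happy|
|from  salt|
|as        |
|umbrella  |
|have      |
|quickly   |
|line      |

Derivation:
Line 1: ['train'] (min_width=5, slack=5)
Line 2: ['cloud', 'at'] (min_width=8, slack=2)
Line 3: ['on', 'island'] (min_width=9, slack=1)
Line 4: ['a', 'happy'] (min_width=7, slack=3)
Line 5: ['from', 'salt'] (min_width=9, slack=1)
Line 6: ['as'] (min_width=2, slack=8)
Line 7: ['umbrella'] (min_width=8, slack=2)
Line 8: ['have'] (min_width=4, slack=6)
Line 9: ['quickly'] (min_width=7, slack=3)
Line 10: ['line'] (min_width=4, slack=6)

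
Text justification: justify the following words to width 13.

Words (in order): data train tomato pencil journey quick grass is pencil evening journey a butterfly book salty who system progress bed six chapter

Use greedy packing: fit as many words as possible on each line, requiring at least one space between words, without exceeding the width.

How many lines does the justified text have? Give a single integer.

Answer: 12

Derivation:
Line 1: ['data', 'train'] (min_width=10, slack=3)
Line 2: ['tomato', 'pencil'] (min_width=13, slack=0)
Line 3: ['journey', 'quick'] (min_width=13, slack=0)
Line 4: ['grass', 'is'] (min_width=8, slack=5)
Line 5: ['pencil'] (min_width=6, slack=7)
Line 6: ['evening'] (min_width=7, slack=6)
Line 7: ['journey', 'a'] (min_width=9, slack=4)
Line 8: ['butterfly'] (min_width=9, slack=4)
Line 9: ['book', 'salty'] (min_width=10, slack=3)
Line 10: ['who', 'system'] (min_width=10, slack=3)
Line 11: ['progress', 'bed'] (min_width=12, slack=1)
Line 12: ['six', 'chapter'] (min_width=11, slack=2)
Total lines: 12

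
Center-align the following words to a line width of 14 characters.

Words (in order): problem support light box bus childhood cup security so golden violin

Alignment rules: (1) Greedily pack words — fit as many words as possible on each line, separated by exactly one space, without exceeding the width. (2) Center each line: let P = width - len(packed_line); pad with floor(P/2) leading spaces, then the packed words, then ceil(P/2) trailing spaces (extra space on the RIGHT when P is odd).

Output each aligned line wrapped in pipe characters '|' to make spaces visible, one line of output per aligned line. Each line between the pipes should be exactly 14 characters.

Answer: |   problem    |
|support light |
|   box bus    |
|childhood cup |
| security so  |
|golden violin |

Derivation:
Line 1: ['problem'] (min_width=7, slack=7)
Line 2: ['support', 'light'] (min_width=13, slack=1)
Line 3: ['box', 'bus'] (min_width=7, slack=7)
Line 4: ['childhood', 'cup'] (min_width=13, slack=1)
Line 5: ['security', 'so'] (min_width=11, slack=3)
Line 6: ['golden', 'violin'] (min_width=13, slack=1)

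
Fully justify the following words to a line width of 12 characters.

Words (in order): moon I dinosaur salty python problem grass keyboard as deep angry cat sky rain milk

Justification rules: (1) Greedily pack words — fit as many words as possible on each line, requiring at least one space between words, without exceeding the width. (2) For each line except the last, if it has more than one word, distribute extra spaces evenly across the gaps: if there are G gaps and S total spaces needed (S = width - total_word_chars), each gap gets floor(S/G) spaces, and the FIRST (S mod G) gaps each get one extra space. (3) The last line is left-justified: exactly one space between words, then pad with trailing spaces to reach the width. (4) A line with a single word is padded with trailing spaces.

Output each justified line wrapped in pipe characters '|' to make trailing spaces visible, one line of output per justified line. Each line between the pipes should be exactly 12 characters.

Answer: |moon       I|
|dinosaur    |
|salty python|
|problem     |
|grass       |
|keyboard  as|
|deep   angry|
|cat sky rain|
|milk        |

Derivation:
Line 1: ['moon', 'I'] (min_width=6, slack=6)
Line 2: ['dinosaur'] (min_width=8, slack=4)
Line 3: ['salty', 'python'] (min_width=12, slack=0)
Line 4: ['problem'] (min_width=7, slack=5)
Line 5: ['grass'] (min_width=5, slack=7)
Line 6: ['keyboard', 'as'] (min_width=11, slack=1)
Line 7: ['deep', 'angry'] (min_width=10, slack=2)
Line 8: ['cat', 'sky', 'rain'] (min_width=12, slack=0)
Line 9: ['milk'] (min_width=4, slack=8)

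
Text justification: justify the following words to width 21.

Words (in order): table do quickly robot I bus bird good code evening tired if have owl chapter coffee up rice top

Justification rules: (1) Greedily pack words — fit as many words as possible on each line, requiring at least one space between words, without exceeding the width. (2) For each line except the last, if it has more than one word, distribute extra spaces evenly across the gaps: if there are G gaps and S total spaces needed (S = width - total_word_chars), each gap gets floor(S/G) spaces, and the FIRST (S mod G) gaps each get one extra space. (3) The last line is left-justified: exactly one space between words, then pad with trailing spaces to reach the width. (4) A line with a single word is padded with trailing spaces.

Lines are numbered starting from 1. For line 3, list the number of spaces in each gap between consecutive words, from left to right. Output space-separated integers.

Line 1: ['table', 'do', 'quickly'] (min_width=16, slack=5)
Line 2: ['robot', 'I', 'bus', 'bird', 'good'] (min_width=21, slack=0)
Line 3: ['code', 'evening', 'tired', 'if'] (min_width=21, slack=0)
Line 4: ['have', 'owl', 'chapter'] (min_width=16, slack=5)
Line 5: ['coffee', 'up', 'rice', 'top'] (min_width=18, slack=3)

Answer: 1 1 1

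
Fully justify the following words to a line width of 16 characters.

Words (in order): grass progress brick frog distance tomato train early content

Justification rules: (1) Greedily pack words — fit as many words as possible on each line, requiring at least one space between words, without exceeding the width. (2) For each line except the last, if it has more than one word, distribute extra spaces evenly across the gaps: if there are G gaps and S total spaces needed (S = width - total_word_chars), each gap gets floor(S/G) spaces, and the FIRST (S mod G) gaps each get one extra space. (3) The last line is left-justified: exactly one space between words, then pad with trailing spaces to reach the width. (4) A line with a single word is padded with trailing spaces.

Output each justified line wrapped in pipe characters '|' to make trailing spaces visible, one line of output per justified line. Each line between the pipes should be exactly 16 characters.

Answer: |grass   progress|
|brick       frog|
|distance  tomato|
|train      early|
|content         |

Derivation:
Line 1: ['grass', 'progress'] (min_width=14, slack=2)
Line 2: ['brick', 'frog'] (min_width=10, slack=6)
Line 3: ['distance', 'tomato'] (min_width=15, slack=1)
Line 4: ['train', 'early'] (min_width=11, slack=5)
Line 5: ['content'] (min_width=7, slack=9)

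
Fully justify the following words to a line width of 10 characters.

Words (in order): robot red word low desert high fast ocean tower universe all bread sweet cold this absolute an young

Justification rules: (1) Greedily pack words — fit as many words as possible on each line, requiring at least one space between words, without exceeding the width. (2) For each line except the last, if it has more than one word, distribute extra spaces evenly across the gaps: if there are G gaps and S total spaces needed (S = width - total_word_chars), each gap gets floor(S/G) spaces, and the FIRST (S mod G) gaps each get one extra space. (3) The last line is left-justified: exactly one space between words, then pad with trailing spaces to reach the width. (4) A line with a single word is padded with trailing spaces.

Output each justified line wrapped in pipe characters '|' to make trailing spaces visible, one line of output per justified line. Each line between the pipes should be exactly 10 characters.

Line 1: ['robot', 'red'] (min_width=9, slack=1)
Line 2: ['word', 'low'] (min_width=8, slack=2)
Line 3: ['desert'] (min_width=6, slack=4)
Line 4: ['high', 'fast'] (min_width=9, slack=1)
Line 5: ['ocean'] (min_width=5, slack=5)
Line 6: ['tower'] (min_width=5, slack=5)
Line 7: ['universe'] (min_width=8, slack=2)
Line 8: ['all', 'bread'] (min_width=9, slack=1)
Line 9: ['sweet', 'cold'] (min_width=10, slack=0)
Line 10: ['this'] (min_width=4, slack=6)
Line 11: ['absolute'] (min_width=8, slack=2)
Line 12: ['an', 'young'] (min_width=8, slack=2)

Answer: |robot  red|
|word   low|
|desert    |
|high  fast|
|ocean     |
|tower     |
|universe  |
|all  bread|
|sweet cold|
|this      |
|absolute  |
|an young  |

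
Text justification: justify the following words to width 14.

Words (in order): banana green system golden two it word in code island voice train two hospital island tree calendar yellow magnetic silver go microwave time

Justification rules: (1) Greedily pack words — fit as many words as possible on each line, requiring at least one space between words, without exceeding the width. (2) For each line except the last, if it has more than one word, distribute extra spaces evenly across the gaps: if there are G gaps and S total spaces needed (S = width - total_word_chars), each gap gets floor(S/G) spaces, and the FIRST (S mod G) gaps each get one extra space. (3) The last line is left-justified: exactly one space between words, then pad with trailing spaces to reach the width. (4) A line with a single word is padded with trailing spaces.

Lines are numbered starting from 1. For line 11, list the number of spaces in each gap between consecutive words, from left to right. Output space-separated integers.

Line 1: ['banana', 'green'] (min_width=12, slack=2)
Line 2: ['system', 'golden'] (min_width=13, slack=1)
Line 3: ['two', 'it', 'word', 'in'] (min_width=14, slack=0)
Line 4: ['code', 'island'] (min_width=11, slack=3)
Line 5: ['voice', 'train'] (min_width=11, slack=3)
Line 6: ['two', 'hospital'] (min_width=12, slack=2)
Line 7: ['island', 'tree'] (min_width=11, slack=3)
Line 8: ['calendar'] (min_width=8, slack=6)
Line 9: ['yellow'] (min_width=6, slack=8)
Line 10: ['magnetic'] (min_width=8, slack=6)
Line 11: ['silver', 'go'] (min_width=9, slack=5)
Line 12: ['microwave', 'time'] (min_width=14, slack=0)

Answer: 6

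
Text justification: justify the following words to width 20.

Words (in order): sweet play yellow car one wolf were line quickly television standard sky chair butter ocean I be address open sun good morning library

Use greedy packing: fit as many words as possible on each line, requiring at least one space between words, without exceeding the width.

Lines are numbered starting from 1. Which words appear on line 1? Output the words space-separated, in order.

Line 1: ['sweet', 'play', 'yellow'] (min_width=17, slack=3)
Line 2: ['car', 'one', 'wolf', 'were'] (min_width=17, slack=3)
Line 3: ['line', 'quickly'] (min_width=12, slack=8)
Line 4: ['television', 'standard'] (min_width=19, slack=1)
Line 5: ['sky', 'chair', 'butter'] (min_width=16, slack=4)
Line 6: ['ocean', 'I', 'be', 'address'] (min_width=18, slack=2)
Line 7: ['open', 'sun', 'good'] (min_width=13, slack=7)
Line 8: ['morning', 'library'] (min_width=15, slack=5)

Answer: sweet play yellow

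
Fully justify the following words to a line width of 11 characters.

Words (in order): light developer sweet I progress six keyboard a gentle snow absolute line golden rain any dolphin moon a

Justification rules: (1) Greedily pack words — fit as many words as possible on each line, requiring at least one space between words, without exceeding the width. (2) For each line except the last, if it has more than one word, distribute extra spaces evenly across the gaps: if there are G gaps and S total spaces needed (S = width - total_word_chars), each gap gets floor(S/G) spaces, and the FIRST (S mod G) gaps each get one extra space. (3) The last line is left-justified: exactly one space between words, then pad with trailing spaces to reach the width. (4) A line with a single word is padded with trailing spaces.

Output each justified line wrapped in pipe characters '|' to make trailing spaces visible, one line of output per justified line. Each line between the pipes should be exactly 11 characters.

Answer: |light      |
|developer  |
|sweet     I|
|progress   |
|six        |
|keyboard  a|
|gentle snow|
|absolute   |
|line golden|
|rain    any|
|dolphin    |
|moon a     |

Derivation:
Line 1: ['light'] (min_width=5, slack=6)
Line 2: ['developer'] (min_width=9, slack=2)
Line 3: ['sweet', 'I'] (min_width=7, slack=4)
Line 4: ['progress'] (min_width=8, slack=3)
Line 5: ['six'] (min_width=3, slack=8)
Line 6: ['keyboard', 'a'] (min_width=10, slack=1)
Line 7: ['gentle', 'snow'] (min_width=11, slack=0)
Line 8: ['absolute'] (min_width=8, slack=3)
Line 9: ['line', 'golden'] (min_width=11, slack=0)
Line 10: ['rain', 'any'] (min_width=8, slack=3)
Line 11: ['dolphin'] (min_width=7, slack=4)
Line 12: ['moon', 'a'] (min_width=6, slack=5)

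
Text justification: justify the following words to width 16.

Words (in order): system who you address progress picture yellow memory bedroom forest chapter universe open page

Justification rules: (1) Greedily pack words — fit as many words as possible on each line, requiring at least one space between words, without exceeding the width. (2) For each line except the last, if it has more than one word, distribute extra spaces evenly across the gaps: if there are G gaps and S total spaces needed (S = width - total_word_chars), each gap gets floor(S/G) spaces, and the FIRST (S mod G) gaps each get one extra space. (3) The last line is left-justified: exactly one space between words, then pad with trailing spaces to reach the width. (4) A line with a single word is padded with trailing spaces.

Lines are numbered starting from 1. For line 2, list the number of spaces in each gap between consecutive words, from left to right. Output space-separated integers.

Answer: 1

Derivation:
Line 1: ['system', 'who', 'you'] (min_width=14, slack=2)
Line 2: ['address', 'progress'] (min_width=16, slack=0)
Line 3: ['picture', 'yellow'] (min_width=14, slack=2)
Line 4: ['memory', 'bedroom'] (min_width=14, slack=2)
Line 5: ['forest', 'chapter'] (min_width=14, slack=2)
Line 6: ['universe', 'open'] (min_width=13, slack=3)
Line 7: ['page'] (min_width=4, slack=12)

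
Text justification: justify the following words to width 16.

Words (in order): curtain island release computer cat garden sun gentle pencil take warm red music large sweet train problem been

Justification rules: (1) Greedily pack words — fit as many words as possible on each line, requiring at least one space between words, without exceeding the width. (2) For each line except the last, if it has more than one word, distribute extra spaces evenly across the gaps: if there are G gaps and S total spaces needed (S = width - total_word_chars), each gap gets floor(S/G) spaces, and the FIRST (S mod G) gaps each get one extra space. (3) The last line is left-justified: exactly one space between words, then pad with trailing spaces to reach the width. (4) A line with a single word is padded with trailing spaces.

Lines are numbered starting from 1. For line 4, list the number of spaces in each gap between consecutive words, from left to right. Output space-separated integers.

Answer: 4

Derivation:
Line 1: ['curtain', 'island'] (min_width=14, slack=2)
Line 2: ['release', 'computer'] (min_width=16, slack=0)
Line 3: ['cat', 'garden', 'sun'] (min_width=14, slack=2)
Line 4: ['gentle', 'pencil'] (min_width=13, slack=3)
Line 5: ['take', 'warm', 'red'] (min_width=13, slack=3)
Line 6: ['music', 'large'] (min_width=11, slack=5)
Line 7: ['sweet', 'train'] (min_width=11, slack=5)
Line 8: ['problem', 'been'] (min_width=12, slack=4)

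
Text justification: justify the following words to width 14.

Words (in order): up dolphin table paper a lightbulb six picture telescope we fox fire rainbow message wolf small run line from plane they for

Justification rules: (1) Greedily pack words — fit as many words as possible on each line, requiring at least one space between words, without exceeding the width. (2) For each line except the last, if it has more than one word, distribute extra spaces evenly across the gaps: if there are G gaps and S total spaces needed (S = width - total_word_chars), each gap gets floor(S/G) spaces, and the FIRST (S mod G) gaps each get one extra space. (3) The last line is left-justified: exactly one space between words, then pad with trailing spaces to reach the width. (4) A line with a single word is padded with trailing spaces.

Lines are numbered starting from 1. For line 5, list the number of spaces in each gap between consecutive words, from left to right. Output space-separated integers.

Line 1: ['up', 'dolphin'] (min_width=10, slack=4)
Line 2: ['table', 'paper', 'a'] (min_width=13, slack=1)
Line 3: ['lightbulb', 'six'] (min_width=13, slack=1)
Line 4: ['picture'] (min_width=7, slack=7)
Line 5: ['telescope', 'we'] (min_width=12, slack=2)
Line 6: ['fox', 'fire'] (min_width=8, slack=6)
Line 7: ['rainbow'] (min_width=7, slack=7)
Line 8: ['message', 'wolf'] (min_width=12, slack=2)
Line 9: ['small', 'run', 'line'] (min_width=14, slack=0)
Line 10: ['from', 'plane'] (min_width=10, slack=4)
Line 11: ['they', 'for'] (min_width=8, slack=6)

Answer: 3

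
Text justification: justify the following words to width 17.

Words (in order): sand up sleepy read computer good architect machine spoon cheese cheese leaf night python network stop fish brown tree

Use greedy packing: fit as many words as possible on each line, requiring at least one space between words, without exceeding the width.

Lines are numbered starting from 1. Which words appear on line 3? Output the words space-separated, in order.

Answer: good architect

Derivation:
Line 1: ['sand', 'up', 'sleepy'] (min_width=14, slack=3)
Line 2: ['read', 'computer'] (min_width=13, slack=4)
Line 3: ['good', 'architect'] (min_width=14, slack=3)
Line 4: ['machine', 'spoon'] (min_width=13, slack=4)
Line 5: ['cheese', 'cheese'] (min_width=13, slack=4)
Line 6: ['leaf', 'night', 'python'] (min_width=17, slack=0)
Line 7: ['network', 'stop', 'fish'] (min_width=17, slack=0)
Line 8: ['brown', 'tree'] (min_width=10, slack=7)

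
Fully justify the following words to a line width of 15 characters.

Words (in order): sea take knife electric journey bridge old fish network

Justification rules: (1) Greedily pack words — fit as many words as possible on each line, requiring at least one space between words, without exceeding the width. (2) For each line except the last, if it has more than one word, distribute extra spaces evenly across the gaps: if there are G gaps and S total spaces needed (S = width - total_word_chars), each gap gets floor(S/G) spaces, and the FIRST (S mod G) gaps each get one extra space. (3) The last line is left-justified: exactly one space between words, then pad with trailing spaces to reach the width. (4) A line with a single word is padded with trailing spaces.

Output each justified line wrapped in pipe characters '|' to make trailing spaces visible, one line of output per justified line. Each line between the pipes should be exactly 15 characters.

Line 1: ['sea', 'take', 'knife'] (min_width=14, slack=1)
Line 2: ['electric'] (min_width=8, slack=7)
Line 3: ['journey', 'bridge'] (min_width=14, slack=1)
Line 4: ['old', 'fish'] (min_width=8, slack=7)
Line 5: ['network'] (min_width=7, slack=8)

Answer: |sea  take knife|
|electric       |
|journey  bridge|
|old        fish|
|network        |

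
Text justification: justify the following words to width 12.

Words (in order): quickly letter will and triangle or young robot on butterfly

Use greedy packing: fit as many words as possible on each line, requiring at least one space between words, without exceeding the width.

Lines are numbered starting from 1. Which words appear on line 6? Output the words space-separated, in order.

Line 1: ['quickly'] (min_width=7, slack=5)
Line 2: ['letter', 'will'] (min_width=11, slack=1)
Line 3: ['and', 'triangle'] (min_width=12, slack=0)
Line 4: ['or', 'young'] (min_width=8, slack=4)
Line 5: ['robot', 'on'] (min_width=8, slack=4)
Line 6: ['butterfly'] (min_width=9, slack=3)

Answer: butterfly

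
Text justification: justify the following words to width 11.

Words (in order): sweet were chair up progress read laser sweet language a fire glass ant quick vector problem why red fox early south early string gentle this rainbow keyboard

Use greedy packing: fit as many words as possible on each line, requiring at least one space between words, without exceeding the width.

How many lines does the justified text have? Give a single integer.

Answer: 17

Derivation:
Line 1: ['sweet', 'were'] (min_width=10, slack=1)
Line 2: ['chair', 'up'] (min_width=8, slack=3)
Line 3: ['progress'] (min_width=8, slack=3)
Line 4: ['read', 'laser'] (min_width=10, slack=1)
Line 5: ['sweet'] (min_width=5, slack=6)
Line 6: ['language', 'a'] (min_width=10, slack=1)
Line 7: ['fire', 'glass'] (min_width=10, slack=1)
Line 8: ['ant', 'quick'] (min_width=9, slack=2)
Line 9: ['vector'] (min_width=6, slack=5)
Line 10: ['problem', 'why'] (min_width=11, slack=0)
Line 11: ['red', 'fox'] (min_width=7, slack=4)
Line 12: ['early', 'south'] (min_width=11, slack=0)
Line 13: ['early'] (min_width=5, slack=6)
Line 14: ['string'] (min_width=6, slack=5)
Line 15: ['gentle', 'this'] (min_width=11, slack=0)
Line 16: ['rainbow'] (min_width=7, slack=4)
Line 17: ['keyboard'] (min_width=8, slack=3)
Total lines: 17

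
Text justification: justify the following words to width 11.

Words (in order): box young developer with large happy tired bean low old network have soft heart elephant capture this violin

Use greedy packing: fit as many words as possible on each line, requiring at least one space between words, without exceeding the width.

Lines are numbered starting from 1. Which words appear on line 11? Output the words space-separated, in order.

Answer: this violin

Derivation:
Line 1: ['box', 'young'] (min_width=9, slack=2)
Line 2: ['developer'] (min_width=9, slack=2)
Line 3: ['with', 'large'] (min_width=10, slack=1)
Line 4: ['happy', 'tired'] (min_width=11, slack=0)
Line 5: ['bean', 'low'] (min_width=8, slack=3)
Line 6: ['old', 'network'] (min_width=11, slack=0)
Line 7: ['have', 'soft'] (min_width=9, slack=2)
Line 8: ['heart'] (min_width=5, slack=6)
Line 9: ['elephant'] (min_width=8, slack=3)
Line 10: ['capture'] (min_width=7, slack=4)
Line 11: ['this', 'violin'] (min_width=11, slack=0)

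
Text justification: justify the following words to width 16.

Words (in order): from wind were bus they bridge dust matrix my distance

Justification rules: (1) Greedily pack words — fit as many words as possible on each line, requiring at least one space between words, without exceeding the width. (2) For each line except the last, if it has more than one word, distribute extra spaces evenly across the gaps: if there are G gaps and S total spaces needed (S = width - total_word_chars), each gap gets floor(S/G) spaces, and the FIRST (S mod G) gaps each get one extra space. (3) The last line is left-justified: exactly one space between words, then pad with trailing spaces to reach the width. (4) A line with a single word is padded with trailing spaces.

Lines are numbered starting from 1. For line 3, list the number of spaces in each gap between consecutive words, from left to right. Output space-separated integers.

Answer: 2 2

Derivation:
Line 1: ['from', 'wind', 'were'] (min_width=14, slack=2)
Line 2: ['bus', 'they', 'bridge'] (min_width=15, slack=1)
Line 3: ['dust', 'matrix', 'my'] (min_width=14, slack=2)
Line 4: ['distance'] (min_width=8, slack=8)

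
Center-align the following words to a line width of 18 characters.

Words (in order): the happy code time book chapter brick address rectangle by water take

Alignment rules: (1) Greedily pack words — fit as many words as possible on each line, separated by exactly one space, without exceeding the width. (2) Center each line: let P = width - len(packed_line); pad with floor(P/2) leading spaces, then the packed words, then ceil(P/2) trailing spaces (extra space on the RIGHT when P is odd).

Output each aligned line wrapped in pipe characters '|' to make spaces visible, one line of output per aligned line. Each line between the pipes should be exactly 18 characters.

Answer: |  the happy code  |
|time book chapter |
|  brick address   |
|rectangle by water|
|       take       |

Derivation:
Line 1: ['the', 'happy', 'code'] (min_width=14, slack=4)
Line 2: ['time', 'book', 'chapter'] (min_width=17, slack=1)
Line 3: ['brick', 'address'] (min_width=13, slack=5)
Line 4: ['rectangle', 'by', 'water'] (min_width=18, slack=0)
Line 5: ['take'] (min_width=4, slack=14)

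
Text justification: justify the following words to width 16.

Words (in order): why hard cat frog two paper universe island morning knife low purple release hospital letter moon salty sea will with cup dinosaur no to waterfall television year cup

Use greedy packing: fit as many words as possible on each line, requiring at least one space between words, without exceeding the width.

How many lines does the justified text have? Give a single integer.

Answer: 13

Derivation:
Line 1: ['why', 'hard', 'cat'] (min_width=12, slack=4)
Line 2: ['frog', 'two', 'paper'] (min_width=14, slack=2)
Line 3: ['universe', 'island'] (min_width=15, slack=1)
Line 4: ['morning', 'knife'] (min_width=13, slack=3)
Line 5: ['low', 'purple'] (min_width=10, slack=6)
Line 6: ['release', 'hospital'] (min_width=16, slack=0)
Line 7: ['letter', 'moon'] (min_width=11, slack=5)
Line 8: ['salty', 'sea', 'will'] (min_width=14, slack=2)
Line 9: ['with', 'cup'] (min_width=8, slack=8)
Line 10: ['dinosaur', 'no', 'to'] (min_width=14, slack=2)
Line 11: ['waterfall'] (min_width=9, slack=7)
Line 12: ['television', 'year'] (min_width=15, slack=1)
Line 13: ['cup'] (min_width=3, slack=13)
Total lines: 13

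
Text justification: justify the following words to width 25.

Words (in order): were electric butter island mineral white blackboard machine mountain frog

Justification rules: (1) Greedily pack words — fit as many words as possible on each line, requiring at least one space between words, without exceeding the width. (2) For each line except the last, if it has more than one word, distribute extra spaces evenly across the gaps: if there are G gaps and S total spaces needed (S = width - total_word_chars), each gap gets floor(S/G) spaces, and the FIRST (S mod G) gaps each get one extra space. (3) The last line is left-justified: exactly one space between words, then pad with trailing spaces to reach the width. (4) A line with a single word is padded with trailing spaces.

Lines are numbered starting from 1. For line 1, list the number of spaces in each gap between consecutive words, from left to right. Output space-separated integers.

Answer: 4 3

Derivation:
Line 1: ['were', 'electric', 'butter'] (min_width=20, slack=5)
Line 2: ['island', 'mineral', 'white'] (min_width=20, slack=5)
Line 3: ['blackboard', 'machine'] (min_width=18, slack=7)
Line 4: ['mountain', 'frog'] (min_width=13, slack=12)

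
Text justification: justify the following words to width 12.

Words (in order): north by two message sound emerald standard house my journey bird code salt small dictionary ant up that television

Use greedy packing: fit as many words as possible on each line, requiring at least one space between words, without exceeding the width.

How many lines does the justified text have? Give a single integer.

Line 1: ['north', 'by', 'two'] (min_width=12, slack=0)
Line 2: ['message'] (min_width=7, slack=5)
Line 3: ['sound'] (min_width=5, slack=7)
Line 4: ['emerald'] (min_width=7, slack=5)
Line 5: ['standard'] (min_width=8, slack=4)
Line 6: ['house', 'my'] (min_width=8, slack=4)
Line 7: ['journey', 'bird'] (min_width=12, slack=0)
Line 8: ['code', 'salt'] (min_width=9, slack=3)
Line 9: ['small'] (min_width=5, slack=7)
Line 10: ['dictionary'] (min_width=10, slack=2)
Line 11: ['ant', 'up', 'that'] (min_width=11, slack=1)
Line 12: ['television'] (min_width=10, slack=2)
Total lines: 12

Answer: 12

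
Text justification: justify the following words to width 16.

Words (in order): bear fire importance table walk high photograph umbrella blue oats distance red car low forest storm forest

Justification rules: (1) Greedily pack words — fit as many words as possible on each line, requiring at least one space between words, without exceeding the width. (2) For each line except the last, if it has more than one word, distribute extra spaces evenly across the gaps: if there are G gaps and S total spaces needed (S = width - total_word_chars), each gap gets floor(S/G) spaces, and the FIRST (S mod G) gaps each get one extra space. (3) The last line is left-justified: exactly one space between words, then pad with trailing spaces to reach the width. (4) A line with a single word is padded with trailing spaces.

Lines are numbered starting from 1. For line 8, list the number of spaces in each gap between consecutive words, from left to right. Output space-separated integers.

Line 1: ['bear', 'fire'] (min_width=9, slack=7)
Line 2: ['importance', 'table'] (min_width=16, slack=0)
Line 3: ['walk', 'high'] (min_width=9, slack=7)
Line 4: ['photograph'] (min_width=10, slack=6)
Line 5: ['umbrella', 'blue'] (min_width=13, slack=3)
Line 6: ['oats', 'distance'] (min_width=13, slack=3)
Line 7: ['red', 'car', 'low'] (min_width=11, slack=5)
Line 8: ['forest', 'storm'] (min_width=12, slack=4)
Line 9: ['forest'] (min_width=6, slack=10)

Answer: 5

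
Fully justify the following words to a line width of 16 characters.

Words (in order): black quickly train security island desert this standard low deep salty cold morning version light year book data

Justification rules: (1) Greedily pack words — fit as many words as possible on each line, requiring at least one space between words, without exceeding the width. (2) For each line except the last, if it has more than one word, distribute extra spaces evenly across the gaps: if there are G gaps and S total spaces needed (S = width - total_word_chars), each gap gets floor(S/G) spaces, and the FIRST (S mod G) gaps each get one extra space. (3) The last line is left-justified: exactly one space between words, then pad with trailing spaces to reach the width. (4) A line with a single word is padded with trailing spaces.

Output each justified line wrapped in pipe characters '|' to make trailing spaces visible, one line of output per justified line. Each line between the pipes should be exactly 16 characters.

Line 1: ['black', 'quickly'] (min_width=13, slack=3)
Line 2: ['train', 'security'] (min_width=14, slack=2)
Line 3: ['island', 'desert'] (min_width=13, slack=3)
Line 4: ['this', 'standard'] (min_width=13, slack=3)
Line 5: ['low', 'deep', 'salty'] (min_width=14, slack=2)
Line 6: ['cold', 'morning'] (min_width=12, slack=4)
Line 7: ['version', 'light'] (min_width=13, slack=3)
Line 8: ['year', 'book', 'data'] (min_width=14, slack=2)

Answer: |black    quickly|
|train   security|
|island    desert|
|this    standard|
|low  deep  salty|
|cold     morning|
|version    light|
|year book data  |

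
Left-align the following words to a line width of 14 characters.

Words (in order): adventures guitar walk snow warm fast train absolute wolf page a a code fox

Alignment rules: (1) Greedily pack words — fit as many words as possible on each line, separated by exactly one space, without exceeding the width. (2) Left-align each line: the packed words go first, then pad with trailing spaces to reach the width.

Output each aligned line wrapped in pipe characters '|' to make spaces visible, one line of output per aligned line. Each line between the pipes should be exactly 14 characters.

Answer: |adventures    |
|guitar walk   |
|snow warm fast|
|train absolute|
|wolf page a a |
|code fox      |

Derivation:
Line 1: ['adventures'] (min_width=10, slack=4)
Line 2: ['guitar', 'walk'] (min_width=11, slack=3)
Line 3: ['snow', 'warm', 'fast'] (min_width=14, slack=0)
Line 4: ['train', 'absolute'] (min_width=14, slack=0)
Line 5: ['wolf', 'page', 'a', 'a'] (min_width=13, slack=1)
Line 6: ['code', 'fox'] (min_width=8, slack=6)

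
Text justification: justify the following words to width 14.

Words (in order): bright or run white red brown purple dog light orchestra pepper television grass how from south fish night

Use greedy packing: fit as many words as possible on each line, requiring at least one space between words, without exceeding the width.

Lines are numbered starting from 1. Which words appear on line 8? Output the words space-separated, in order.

Line 1: ['bright', 'or', 'run'] (min_width=13, slack=1)
Line 2: ['white', 'red'] (min_width=9, slack=5)
Line 3: ['brown', 'purple'] (min_width=12, slack=2)
Line 4: ['dog', 'light'] (min_width=9, slack=5)
Line 5: ['orchestra'] (min_width=9, slack=5)
Line 6: ['pepper'] (min_width=6, slack=8)
Line 7: ['television'] (min_width=10, slack=4)
Line 8: ['grass', 'how', 'from'] (min_width=14, slack=0)
Line 9: ['south', 'fish'] (min_width=10, slack=4)
Line 10: ['night'] (min_width=5, slack=9)

Answer: grass how from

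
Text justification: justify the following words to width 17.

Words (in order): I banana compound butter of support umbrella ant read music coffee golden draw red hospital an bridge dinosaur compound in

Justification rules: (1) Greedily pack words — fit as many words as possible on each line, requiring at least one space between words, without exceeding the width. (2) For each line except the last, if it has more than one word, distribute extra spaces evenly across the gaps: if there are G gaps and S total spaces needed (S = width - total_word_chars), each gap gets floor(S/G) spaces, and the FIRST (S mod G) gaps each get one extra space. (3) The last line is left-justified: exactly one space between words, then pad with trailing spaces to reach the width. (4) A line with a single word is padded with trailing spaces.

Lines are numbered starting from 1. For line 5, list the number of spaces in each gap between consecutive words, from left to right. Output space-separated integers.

Line 1: ['I', 'banana', 'compound'] (min_width=17, slack=0)
Line 2: ['butter', 'of', 'support'] (min_width=17, slack=0)
Line 3: ['umbrella', 'ant', 'read'] (min_width=17, slack=0)
Line 4: ['music', 'coffee'] (min_width=12, slack=5)
Line 5: ['golden', 'draw', 'red'] (min_width=15, slack=2)
Line 6: ['hospital', 'an'] (min_width=11, slack=6)
Line 7: ['bridge', 'dinosaur'] (min_width=15, slack=2)
Line 8: ['compound', 'in'] (min_width=11, slack=6)

Answer: 2 2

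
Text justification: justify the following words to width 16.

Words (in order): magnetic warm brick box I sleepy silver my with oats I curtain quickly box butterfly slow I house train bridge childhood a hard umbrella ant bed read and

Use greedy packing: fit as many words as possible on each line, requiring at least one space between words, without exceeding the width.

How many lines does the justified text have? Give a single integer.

Line 1: ['magnetic', 'warm'] (min_width=13, slack=3)
Line 2: ['brick', 'box', 'I'] (min_width=11, slack=5)
Line 3: ['sleepy', 'silver', 'my'] (min_width=16, slack=0)
Line 4: ['with', 'oats', 'I'] (min_width=11, slack=5)
Line 5: ['curtain', 'quickly'] (min_width=15, slack=1)
Line 6: ['box', 'butterfly'] (min_width=13, slack=3)
Line 7: ['slow', 'I', 'house'] (min_width=12, slack=4)
Line 8: ['train', 'bridge'] (min_width=12, slack=4)
Line 9: ['childhood', 'a', 'hard'] (min_width=16, slack=0)
Line 10: ['umbrella', 'ant', 'bed'] (min_width=16, slack=0)
Line 11: ['read', 'and'] (min_width=8, slack=8)
Total lines: 11

Answer: 11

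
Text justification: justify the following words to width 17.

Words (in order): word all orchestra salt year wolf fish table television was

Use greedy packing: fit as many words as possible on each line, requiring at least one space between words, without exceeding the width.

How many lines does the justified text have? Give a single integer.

Answer: 5

Derivation:
Line 1: ['word', 'all'] (min_width=8, slack=9)
Line 2: ['orchestra', 'salt'] (min_width=14, slack=3)
Line 3: ['year', 'wolf', 'fish'] (min_width=14, slack=3)
Line 4: ['table', 'television'] (min_width=16, slack=1)
Line 5: ['was'] (min_width=3, slack=14)
Total lines: 5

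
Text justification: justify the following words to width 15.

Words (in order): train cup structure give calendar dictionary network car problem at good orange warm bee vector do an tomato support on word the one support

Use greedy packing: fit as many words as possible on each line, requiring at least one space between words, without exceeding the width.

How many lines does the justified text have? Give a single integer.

Answer: 11

Derivation:
Line 1: ['train', 'cup'] (min_width=9, slack=6)
Line 2: ['structure', 'give'] (min_width=14, slack=1)
Line 3: ['calendar'] (min_width=8, slack=7)
Line 4: ['dictionary'] (min_width=10, slack=5)
Line 5: ['network', 'car'] (min_width=11, slack=4)
Line 6: ['problem', 'at', 'good'] (min_width=15, slack=0)
Line 7: ['orange', 'warm', 'bee'] (min_width=15, slack=0)
Line 8: ['vector', 'do', 'an'] (min_width=12, slack=3)
Line 9: ['tomato', 'support'] (min_width=14, slack=1)
Line 10: ['on', 'word', 'the', 'one'] (min_width=15, slack=0)
Line 11: ['support'] (min_width=7, slack=8)
Total lines: 11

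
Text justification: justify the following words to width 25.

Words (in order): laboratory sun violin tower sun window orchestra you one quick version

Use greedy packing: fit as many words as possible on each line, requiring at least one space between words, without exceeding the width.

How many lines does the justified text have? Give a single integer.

Line 1: ['laboratory', 'sun', 'violin'] (min_width=21, slack=4)
Line 2: ['tower', 'sun', 'window'] (min_width=16, slack=9)
Line 3: ['orchestra', 'you', 'one', 'quick'] (min_width=23, slack=2)
Line 4: ['version'] (min_width=7, slack=18)
Total lines: 4

Answer: 4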